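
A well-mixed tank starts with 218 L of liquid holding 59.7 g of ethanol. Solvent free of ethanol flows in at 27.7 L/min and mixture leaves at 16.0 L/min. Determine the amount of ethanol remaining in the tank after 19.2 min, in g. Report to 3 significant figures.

22.7 g

Let m(t) be the amount of ethanol. Volume: V(t) = V₀ + (Q_in − Q_out) t = 218 + 11.700 t; V(19.2) = 442.64 L.
Species balance (pure solvent in): dm/dt = −Q_out · m/V(t).
dm/m = −Q_out dt/(V₀ + 11.700 t); integrating gives ln(m/m₀) = −(Q_out/(Q_in−Q_out)) ln(V/V₀).
m = m₀ (V₀/V)^(Q_out/(Q_in−Q_out)) = 59.7 × (218/442.64)^(1.3675) = 22.664 g.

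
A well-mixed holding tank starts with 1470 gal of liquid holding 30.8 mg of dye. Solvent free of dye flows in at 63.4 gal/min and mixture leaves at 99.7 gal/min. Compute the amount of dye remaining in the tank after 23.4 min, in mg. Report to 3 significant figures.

Total volume: dV/dt = Q_in − Q_out = -36.300 gal/min, so V(t) = 1470 − 36.300 t and V(23.4) = 620.58 gal.
No dye enters, so dm/dt = −Q_out · (m/V).
dm/m = −Q_out dt/(V₀ − 36.300 t); integrating gives ln(m/m₀) = −(Q_out/(Q_in−Q_out)) ln(V/V₀).
m = m₀ (V₀/V)^(Q_out/(Q_in−Q_out)) = 30.8 × (1470/620.58)^(-2.7466) = 2.8834 mg.

2.88 mg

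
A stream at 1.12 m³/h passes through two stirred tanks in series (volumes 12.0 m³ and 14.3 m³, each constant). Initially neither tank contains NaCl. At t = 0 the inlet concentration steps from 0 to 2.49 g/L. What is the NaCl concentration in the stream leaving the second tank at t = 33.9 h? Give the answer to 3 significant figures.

1.95 g/L

Time constants: τᵢ = Vᵢ/Q for each well-mixed tank.
τ₁ = 12.0/1.12 = 10.714 h; τ₂ = 14.3/1.12 = 12.768 h.
Tank 1: C₁ = C_in(1 − e^(−t/τ₁)). Tank 2 (τ₁ ≠ τ₂): C₂ = C_in[1 − (τ₁ e^(−t/τ₁) − τ₂ e^(−t/τ₂))/(τ₁ − τ₂)].
At t = 33.9: e^(−t/τ₁) = 0.042256, e^(−t/τ₂) = 0.070291.
C₂ = 2.49·[1 − (10.714·0.042256 − 12.768·0.070291)/(-2.0536)] = 2.49·0.78344 = 1.9508 g/L.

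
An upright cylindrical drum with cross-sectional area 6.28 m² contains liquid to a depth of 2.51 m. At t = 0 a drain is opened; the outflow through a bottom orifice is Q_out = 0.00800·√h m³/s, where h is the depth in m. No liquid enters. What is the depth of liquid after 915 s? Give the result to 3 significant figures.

A dh/dt = −Q_out = −0.00800 √h.
Separate and integrate: 2(√h − √h₀) = −(0.00800/A) t.
√h = √2.51 − 0.00800·915/(2·6.28) = 1.5843 − 0.58280 = 1.0015.
h = 1.0015² = 1.0030 m.

1.00 m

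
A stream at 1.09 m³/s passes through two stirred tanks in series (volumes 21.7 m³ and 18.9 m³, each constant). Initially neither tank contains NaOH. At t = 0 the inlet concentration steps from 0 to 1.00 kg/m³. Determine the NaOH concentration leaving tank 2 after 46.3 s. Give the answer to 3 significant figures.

0.710 kg/m³

Species balance on tank i: dCᵢ/dt = (Cᵢ₋₁ − Cᵢ)/τᵢ with τᵢ = Vᵢ/Q.
τ₁ = 21.7/1.09 = 19.908 s; τ₂ = 18.9/1.09 = 17.339 s.
Solving the cascade with C₁(0)=C₂(0)=0 gives C₂(t) = C_in[1 − (τ₁ e^(−t/τ₁) − τ₂ e^(−t/τ₂))/(τ₁ − τ₂)].
At t = 46.3: e^(−t/τ₁) = 0.097718, e^(−t/τ₂) = 0.069238.
C₂ = 1.00·[1 − (19.908·0.097718 − 17.339·0.069238)/(2.5688)] = 1.00·0.71004 = 0.71004 kg/m³.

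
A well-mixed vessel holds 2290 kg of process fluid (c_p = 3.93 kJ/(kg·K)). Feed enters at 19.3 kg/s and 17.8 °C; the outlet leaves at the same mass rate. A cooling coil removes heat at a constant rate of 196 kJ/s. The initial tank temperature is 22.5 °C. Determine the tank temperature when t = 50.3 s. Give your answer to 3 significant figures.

20.0 °C

First-law balance (no shaft work): M c_p dT/dt = ṁ c_p (T_in − T) − 196.
τ = M/ṁ = 118.65 s; T_ss = T_in − Q̇/(ṁ c_p) = 17.8 − 196/(19.3·3.93) = 15.216 °C.
Integrating: T(t) = T_ss + (T₀ − T_ss) e^(−t/τ).
T(50.3) = 15.216 + (7.2841)·e^(−50.3/118.65) = 15.216 + (7.2841)·0.65447 = 19.983 °C.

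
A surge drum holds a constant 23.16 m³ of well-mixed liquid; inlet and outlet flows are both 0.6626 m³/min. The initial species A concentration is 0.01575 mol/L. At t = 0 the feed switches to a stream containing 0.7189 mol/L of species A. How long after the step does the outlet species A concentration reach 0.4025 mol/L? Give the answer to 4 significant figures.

Transient balance on the dissolved component: V dC/dt = Q(C_in − C), so τ = V/Q = 34.9532 min.
C(t) = C_in + (C₀ − C_in) e^(−t/τ). Set C = 0.4025 and solve for t:
e^(−t/τ) = (C − C_in)/(C₀ − C_in) = (0.4025 − 0.7189)/(0.01575 − 0.7189) = 0.449975
t = −τ ln(…) = 34.9532 × 0.798563 = 27.9123 min.

27.91 min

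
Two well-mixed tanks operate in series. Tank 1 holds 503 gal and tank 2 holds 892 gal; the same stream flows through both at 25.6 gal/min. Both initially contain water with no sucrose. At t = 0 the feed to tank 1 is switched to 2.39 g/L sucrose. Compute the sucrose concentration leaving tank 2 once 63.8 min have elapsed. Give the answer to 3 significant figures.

Time constants: τᵢ = Vᵢ/Q for each well-mixed tank.
τ₁ = 503/25.6 = 19.648 min; τ₂ = 892/25.6 = 34.844 min.
Solving the cascade with C₁(0)=C₂(0)=0 gives C₂(t) = C_in[1 − (τ₁ e^(−t/τ₁) − τ₂ e^(−t/τ₂))/(τ₁ − τ₂)].
At t = 63.8: e^(−t/τ₁) = 0.038888, e^(−t/τ₂) = 0.16025.
C₂ = 2.39·[1 − (19.648·0.038888 − 34.844·0.16025)/(-15.195)] = 2.39·0.68283 = 1.6320 g/L.

1.63 g/L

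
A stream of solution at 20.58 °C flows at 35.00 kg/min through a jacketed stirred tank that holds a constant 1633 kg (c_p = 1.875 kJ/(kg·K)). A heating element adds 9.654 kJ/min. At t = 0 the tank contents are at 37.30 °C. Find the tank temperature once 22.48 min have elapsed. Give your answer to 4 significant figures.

M c_p dT/dt = ṁ c_p (T_in − T) + Q̇.
τ = M/ṁ = 46.6571 min; T_ss = T_in + Q̇/(ṁ c_p) = 20.58 + 9.654/(35.00·1.875) = 20.7271 °C.
T approaches T_ss exponentially: T(t) = T_ss + (T₀ − T_ss) e^(−t/τ).
T(22.48) = 20.7271 + (16.5729)·e^(−22.48/46.6571) = 20.7271 + (16.5729)·0.617663 = 30.9636 °C.

30.96 °C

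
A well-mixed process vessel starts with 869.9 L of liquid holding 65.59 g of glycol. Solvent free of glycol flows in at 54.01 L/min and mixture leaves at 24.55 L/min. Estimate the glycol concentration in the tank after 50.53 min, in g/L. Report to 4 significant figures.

0.01211 g/L

Total volume: dV/dt = Q_in − Q_out = 29.4600 L/min, so V(t) = 869.9 + 29.4600 t and V(50.53) = 2358.51 L.
No glycol enters, so dm/dt = −Q_out · (m/V).
dm/m = −Q_out dt/(V₀ + 29.4600 t); integrating gives ln(m/m₀) = −(Q_out/(Q_in−Q_out)) ln(V/V₀).
m = m₀ (V₀/V)^(Q_out/(Q_in−Q_out)) = 65.59 × (869.9/2358.51)^(0.833333) = 28.5669 g.
C = m/V = 28.5669/2358.51 = 0.0121123 g/L.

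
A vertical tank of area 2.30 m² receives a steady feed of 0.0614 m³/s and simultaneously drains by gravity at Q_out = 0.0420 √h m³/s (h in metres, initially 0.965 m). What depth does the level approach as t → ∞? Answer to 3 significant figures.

A dh/dt = Q_in − 0.0420 √h. Steady state requires inflow = outflow:
Q_in = 0.0420 √h_ss ⇒ √h_ss = 0.0614/0.0420 = 1.4619.
h_ss = 1.4619² = 2.1372 m. (Since h₀ = 0.965 m < h_ss, the level will rise toward this value.)

2.14 m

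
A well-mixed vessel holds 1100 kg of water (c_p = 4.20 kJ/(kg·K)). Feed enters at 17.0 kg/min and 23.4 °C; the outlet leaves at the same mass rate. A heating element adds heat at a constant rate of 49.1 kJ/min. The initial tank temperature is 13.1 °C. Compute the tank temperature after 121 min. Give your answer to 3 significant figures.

22.4 °C

Energy balance: M c_p dT/dt = ṁ c_p (T_in − T) + 49.1.
Rearrange: dT/dt = (T_ss − T)/τ with τ = M/ṁ = 64.706 min and T_ss = T_in + Q̇/(ṁ c_p) = 24.088 °C.
Integrating: T(t) = T_ss + (T₀ − T_ss) e^(−t/τ).
T(121) = 24.088 + (-10.988)·e^(−121/64.706) = 24.088 + (-10.988)·0.15412 = 22.394 °C.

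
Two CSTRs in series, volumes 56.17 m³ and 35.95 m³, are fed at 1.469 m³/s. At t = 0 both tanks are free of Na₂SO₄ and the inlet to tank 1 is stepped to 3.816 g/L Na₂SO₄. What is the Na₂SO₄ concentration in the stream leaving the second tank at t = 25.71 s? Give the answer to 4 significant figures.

Time constants: τᵢ = Vᵢ/Q for each well-mixed tank.
τ₁ = 56.17/1.469 = 38.2369 s; τ₂ = 35.95/1.469 = 24.4724 s.
Solving the cascade with C₁(0)=C₂(0)=0 gives C₂(t) = C_in[1 − (τ₁ e^(−t/τ₁) − τ₂ e^(−t/τ₂))/(τ₁ − τ₂)].
At t = 25.71: e^(−t/τ₁) = 0.510488, e^(−t/τ₂) = 0.349738.
C₂ = 3.816·[1 − (38.2369·0.510488 − 24.4724·0.349738)/(13.7645)] = 3.816·0.203707 = 0.777346 g/L.

0.7773 g/L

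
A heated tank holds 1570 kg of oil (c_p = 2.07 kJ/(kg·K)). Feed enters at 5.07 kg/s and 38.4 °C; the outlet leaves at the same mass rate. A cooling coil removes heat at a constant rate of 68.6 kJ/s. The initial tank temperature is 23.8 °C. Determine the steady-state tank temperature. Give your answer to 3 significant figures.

31.9 °C

M c_p dT/dt = ṁ c_p (T_in − T) − Q̇.
At steady state dT/dt = 0 ⇒ T_ss = T_in − Q̇/(ṁ c_p) = 38.4 − 68.6/(5.07·2.07) = 31.863 °C.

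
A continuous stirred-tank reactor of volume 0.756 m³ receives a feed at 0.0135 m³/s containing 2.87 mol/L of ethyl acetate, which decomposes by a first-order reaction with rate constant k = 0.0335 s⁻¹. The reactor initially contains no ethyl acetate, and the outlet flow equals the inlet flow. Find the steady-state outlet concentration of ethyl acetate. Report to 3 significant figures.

Species balance: V dC/dt = Q C_in − Q C − k V C.
At steady state: 0 = Q C_in − (Q + kV) C_ss, so C_ss = Q C_in/(Q + kV).
C_ss = 0.0135·2.87/(0.0135 + 0.0335·0.756) = 0.038745/0.038826 = 0.99791 mol/L.

0.998 mol/L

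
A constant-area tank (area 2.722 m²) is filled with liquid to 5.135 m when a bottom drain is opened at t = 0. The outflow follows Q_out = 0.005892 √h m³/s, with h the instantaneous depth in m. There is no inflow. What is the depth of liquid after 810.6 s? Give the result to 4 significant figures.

A dh/dt = −Q_out = −0.005892 √h.
This is separable: 2 d(√h)/dt = −0.005892/A, so √h = √h₀ − (0.005892/(2A)) t.
√h = √5.135 − 0.005892·810.6/(2·2.722) = 2.26605 − 0.877306 = 1.38875.
h = 1.38875² = 1.92862 m.

1.929 m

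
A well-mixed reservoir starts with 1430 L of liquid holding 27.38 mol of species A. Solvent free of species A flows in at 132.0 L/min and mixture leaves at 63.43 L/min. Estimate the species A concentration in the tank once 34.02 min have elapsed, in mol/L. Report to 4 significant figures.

0.002973 mol/L

Let m(t) be the amount of species A. Volume: V(t) = V₀ + (Q_in − Q_out) t = 1430 + 68.5700 t; V(34.02) = 3762.75 L.
Solute balance: dm/dt = 0 − Q_out C = −Q_out m/V(t).
Separate: dm/m = −Q_out dt/V(t) ⇒ ln(m/m₀) = −(Q_out/(Q_in−Q_out)) ln(V/V₀).
m = m₀ (V₀/V)^(Q_out/(Q_in−Q_out)) = 27.38 × (1430/3762.75)^(0.925040) = 11.1882 mol.
C = m/V = 11.1882/3762.75 = 0.00297341 mol/L.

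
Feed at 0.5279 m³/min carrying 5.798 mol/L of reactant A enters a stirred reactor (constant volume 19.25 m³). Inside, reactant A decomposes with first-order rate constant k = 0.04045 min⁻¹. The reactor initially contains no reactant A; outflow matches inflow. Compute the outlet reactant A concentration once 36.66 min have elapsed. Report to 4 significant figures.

2.148 mol/L

Species balance: V dC/dt = Q C_in − Q C − k V C.
dC/dt = (Q/V) C_in − (Q/V + k) C; effective rate a = Q/V + k = 0.0274234 + 0.04045 = 0.0678734 min⁻¹.
C_ss = Q C_in/(Q + kV) = 2.34261 mol/L; C(t) = C_ss + (C₀ − C_ss) e^(−a t).
C(36.66) = 2.34261 + (-2.34261)·e^(−0.0678734·36.66) = 2.34261 + (-2.34261)·0.0830562 = 2.14804 mol/L.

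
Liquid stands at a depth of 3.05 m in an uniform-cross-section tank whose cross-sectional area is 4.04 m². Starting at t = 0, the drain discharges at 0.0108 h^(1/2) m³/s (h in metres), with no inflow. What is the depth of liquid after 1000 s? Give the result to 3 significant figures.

With no inflow, A dh/dt = −0.0108 √h.
∫ h^(−1/2) dh = −(0.0108/A) ∫ dt, giving 2√h = 2√h₀ − (0.0108/A) t.
√h = √3.05 − 0.0108·1000/(2·4.04) = 1.7464 − 1.3366 = 0.40979.
h = 0.40979² = 0.16793 m.

0.168 m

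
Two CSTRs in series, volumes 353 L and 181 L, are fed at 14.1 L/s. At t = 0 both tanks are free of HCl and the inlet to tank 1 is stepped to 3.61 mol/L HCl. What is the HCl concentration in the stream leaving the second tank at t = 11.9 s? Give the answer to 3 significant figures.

Time constants: τᵢ = Vᵢ/Q for each well-mixed tank.
τ₁ = 353/14.1 = 25.035 s; τ₂ = 181/14.1 = 12.837 s.
Tank 1: C₁ = C_in(1 − e^(−t/τ₁)). Tank 2 (τ₁ ≠ τ₂): C₂ = C_in[1 − (τ₁ e^(−t/τ₁) − τ₂ e^(−t/τ₂))/(τ₁ − τ₂)].
At t = 11.9: e^(−t/τ₁) = 0.62168, e^(−t/τ₂) = 0.39573.
C₂ = 3.61·[1 − (25.035·0.62168 − 12.837·0.39573)/(12.199)] = 3.61·0.14054 = 0.50737 mol/L.

0.507 mol/L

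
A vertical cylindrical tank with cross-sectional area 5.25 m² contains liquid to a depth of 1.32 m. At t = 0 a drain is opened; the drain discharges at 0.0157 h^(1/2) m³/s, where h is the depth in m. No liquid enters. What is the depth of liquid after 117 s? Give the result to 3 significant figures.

Accumulation of liquid (constant cross-section A): A dh/dt = −0.0157 √h.
This is separable: 2 d(√h)/dt = −0.0157/A, so √h = √h₀ − (0.0157/(2A)) t.
√h = √1.32 − 0.0157·117/(2·5.25) = 1.1489 − 0.17494 = 0.97397.
h = 0.97397² = 0.94862 m.

0.949 m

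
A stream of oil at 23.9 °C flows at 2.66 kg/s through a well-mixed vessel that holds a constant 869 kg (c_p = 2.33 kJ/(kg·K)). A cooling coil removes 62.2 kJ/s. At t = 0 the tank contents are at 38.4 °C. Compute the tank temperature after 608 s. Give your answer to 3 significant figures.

17.7 °C

M c_p dT/dt = ṁ c_p (T_in − T) − Q̇.
τ = M/ṁ = 326.69 s; T_ss = T_in − Q̇/(ṁ c_p) = 23.9 − 62.2/(2.66·2.33) = 13.864 °C.
This is linear first-order; T(t) = T_ss + (T₀ − T_ss) e^(−t/τ).
T(608) = 13.864 + (24.536)·e^(−608/326.69) = 13.864 + (24.536)·0.15550 = 17.680 °C.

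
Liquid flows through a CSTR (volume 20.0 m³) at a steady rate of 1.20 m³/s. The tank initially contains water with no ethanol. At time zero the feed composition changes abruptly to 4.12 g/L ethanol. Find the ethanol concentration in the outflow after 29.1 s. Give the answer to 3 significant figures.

3.40 g/L

Species balance on the tank: V dC/dt = Q(C_in − C).
So dC/dt = (C_in − C)/τ with τ = V/Q = 20.0/1.20 = 16.667 s.
Integrating: C(t) = C_in + (C₀ − C_in) e^(−t/τ).
C(29.1) = 4.12 + (0 − 4.12)·e^(−29.1/16.667) = 4.12 + (-4.1200)·0.17447 = 3.4012 g/L.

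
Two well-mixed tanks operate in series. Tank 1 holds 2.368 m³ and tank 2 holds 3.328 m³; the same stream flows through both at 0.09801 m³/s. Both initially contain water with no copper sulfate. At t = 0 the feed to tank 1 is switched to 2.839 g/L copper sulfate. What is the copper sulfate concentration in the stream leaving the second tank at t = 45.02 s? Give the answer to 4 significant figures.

Species balance on tank i: dCᵢ/dt = (Cᵢ₋₁ − Cᵢ)/τᵢ with τᵢ = Vᵢ/Q.
τ₁ = 2.368/0.09801 = 24.1608 s; τ₂ = 3.328/0.09801 = 33.9557 s.
Solving the cascade with C₁(0)=C₂(0)=0 gives C₂(t) = C_in[1 − (τ₁ e^(−t/τ₁) − τ₂ e^(−t/τ₂))/(τ₁ − τ₂)].
At t = 45.02: e^(−t/τ₁) = 0.155152, e^(−t/τ₂) = 0.265579.
C₂ = 2.839·[1 − (24.1608·0.155152 − 33.9557·0.265579)/(-9.79492)] = 2.839·0.462036 = 1.31172 g/L.

1.312 g/L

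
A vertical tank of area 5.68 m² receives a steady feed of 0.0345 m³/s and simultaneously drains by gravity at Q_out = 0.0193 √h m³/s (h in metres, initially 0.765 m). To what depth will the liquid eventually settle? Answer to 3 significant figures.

3.20 m

A dh/dt = Q_in − 0.0193 √h. Steady state requires inflow = outflow:
Q_in = 0.0193 √h_ss ⇒ √h_ss = 0.0345/0.0193 = 1.7876.
h_ss = 1.7876² = 3.1954 m. (Since h₀ = 0.765 m < h_ss, the level will rise toward this value.)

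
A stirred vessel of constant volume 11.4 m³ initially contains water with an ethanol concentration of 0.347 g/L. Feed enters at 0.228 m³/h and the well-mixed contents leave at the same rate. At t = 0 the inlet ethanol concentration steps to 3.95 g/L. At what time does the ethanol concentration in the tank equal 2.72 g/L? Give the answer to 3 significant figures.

Species balance: V dC/dt = Q(C_in − C) ⇒ τ = V/Q = 50.000 h.
C(t) = C_in + (C₀ − C_in) e^(−t/τ). Set C = 2.72 and solve for t:
e^(−t/τ) = (C − C_in)/(C₀ − C_in) = (2.72 − 3.95)/(0.347 − 3.95) = 0.34138
t = −τ ln(…) = 50.000 × 1.0748 = 53.738 h.

53.7 h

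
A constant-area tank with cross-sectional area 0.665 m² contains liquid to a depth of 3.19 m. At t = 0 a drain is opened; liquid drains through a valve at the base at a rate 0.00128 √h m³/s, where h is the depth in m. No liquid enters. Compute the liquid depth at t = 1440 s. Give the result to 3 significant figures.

Accumulation of liquid (constant cross-section A): A dh/dt = −0.00128 √h.
Separate and integrate: 2(√h − √h₀) = −(0.00128/A) t.
√h = √3.19 − 0.00128·1440/(2·0.665) = 1.7861 − 1.3859 = 0.40019.
h = 0.40019² = 0.16015 m.

0.160 m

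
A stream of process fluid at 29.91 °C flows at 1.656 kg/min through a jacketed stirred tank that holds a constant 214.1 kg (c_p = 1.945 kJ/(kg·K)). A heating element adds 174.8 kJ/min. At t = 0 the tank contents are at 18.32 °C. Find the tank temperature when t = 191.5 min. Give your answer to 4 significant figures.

69.21 °C

M c_p dT/dt = ṁ c_p (T_in − T) + Q̇.
τ = M/ṁ = 129.287 min; T_ss = T_in + Q̇/(ṁ c_p) = 29.91 + 174.8/(1.656·1.945) = 84.1802 °C.
T approaches T_ss exponentially: T(t) = T_ss + (T₀ − T_ss) e^(−t/τ).
T(191.5) = 84.1802 + (-65.8602)·e^(−191.5/129.287) = 84.1802 + (-65.8602)·0.227366 = 69.2059 °C.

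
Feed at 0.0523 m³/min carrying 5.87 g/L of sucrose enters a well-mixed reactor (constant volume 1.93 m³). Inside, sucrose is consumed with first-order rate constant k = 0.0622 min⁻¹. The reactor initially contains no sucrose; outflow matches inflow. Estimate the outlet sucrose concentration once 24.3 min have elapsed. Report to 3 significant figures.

V dC/dt = Q(C_in − C) − k V C.
This is linear with rate a = Q/V + k = 0.089298 min⁻¹.
C_ss = Q C_in/(Q + kV) = 1.7813 g/L; C(t) = C_ss + (C₀ − C_ss) e^(−a t).
C(24.3) = 1.7813 + (-1.7813)·e^(−0.089298·24.3) = 1.7813 + (-1.7813)·0.11418 = 1.5779 g/L.

1.58 g/L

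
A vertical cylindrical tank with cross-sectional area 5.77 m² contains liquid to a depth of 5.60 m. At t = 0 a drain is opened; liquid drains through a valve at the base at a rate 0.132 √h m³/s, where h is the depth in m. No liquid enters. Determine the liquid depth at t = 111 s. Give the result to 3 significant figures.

1.20 m

Mass balance (ρ constant): A dh/dt = −0.132 √h.
∫ h^(−1/2) dh = −(0.132/A) ∫ dt, giving 2√h = 2√h₀ − (0.132/A) t.
√h = √5.60 − 0.132·111/(2·5.77) = 2.3664 − 1.2697 = 1.0968.
h = 1.0968² = 1.2029 m.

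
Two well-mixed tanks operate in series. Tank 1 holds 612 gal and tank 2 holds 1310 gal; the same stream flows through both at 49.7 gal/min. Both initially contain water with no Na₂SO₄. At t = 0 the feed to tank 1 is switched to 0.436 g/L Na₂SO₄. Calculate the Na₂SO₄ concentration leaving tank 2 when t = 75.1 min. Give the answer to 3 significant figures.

0.389 g/L

Species balance on tank i: dCᵢ/dt = (Cᵢ₋₁ − Cᵢ)/τᵢ with τᵢ = Vᵢ/Q.
τ₁ = 612/49.7 = 12.314 min; τ₂ = 1310/49.7 = 26.358 min.
Solving the cascade with C₁(0)=C₂(0)=0 gives C₂(t) = C_in[1 − (τ₁ e^(−t/τ₁) − τ₂ e^(−t/τ₂))/(τ₁ − τ₂)].
At t = 75.1: e^(−t/τ₁) = 0.0022455, e^(−t/τ₂) = 0.057890.
C₂ = 0.436·[1 − (12.314·0.0022455 − 26.358·0.057890)/(-14.044)] = 0.436·0.89332 = 0.38949 g/L.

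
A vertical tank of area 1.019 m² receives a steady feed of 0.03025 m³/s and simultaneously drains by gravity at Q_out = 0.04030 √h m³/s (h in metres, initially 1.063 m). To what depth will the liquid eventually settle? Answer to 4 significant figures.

0.5634 m

A dh/dt = Q_in − 0.04030 √h. Steady state requires inflow = outflow:
Q_in = 0.04030 √h_ss ⇒ √h_ss = 0.03025/0.04030 = 0.750620.
h_ss = 0.750620² = 0.563431 m. (Since h₀ = 1.063 m > h_ss, the level will fall toward this value.)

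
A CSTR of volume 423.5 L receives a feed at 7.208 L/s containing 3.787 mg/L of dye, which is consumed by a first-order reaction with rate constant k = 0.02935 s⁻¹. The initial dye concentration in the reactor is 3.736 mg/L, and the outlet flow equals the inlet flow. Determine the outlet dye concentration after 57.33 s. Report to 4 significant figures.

1.554 mg/L

Accumulation = in − out − consumed: V dC/dt = Q C_in − Q C − k V C.
dC/dt = (Q/V) C_in − (Q/V + k) C; effective rate a = Q/V + k = 0.0170201 + 0.02935 = 0.0463701 s⁻¹.
C_ss = Q C_in/(Q + kV) = 1.39001 mg/L; C(t) = C_ss + (C₀ − C_ss) e^(−a t).
C(57.33) = 1.39001 + (2.34599)·e^(−0.0463701·57.33) = 1.39001 + (2.34599)·0.0700605 = 1.55437 mg/L.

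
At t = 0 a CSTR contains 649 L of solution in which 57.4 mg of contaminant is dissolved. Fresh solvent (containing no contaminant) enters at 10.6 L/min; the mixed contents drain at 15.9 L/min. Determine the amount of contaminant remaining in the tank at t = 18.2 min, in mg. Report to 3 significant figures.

35.4 mg

Let m(t) be the amount of contaminant. Volume: V(t) = V₀ + (Q_in − Q_out) t = 649 − 5.3000 t; V(18.2) = 552.54 L.
Solute balance: dm/dt = 0 − Q_out C = −Q_out m/V(t).
Separate: dm/m = −Q_out dt/V(t) ⇒ ln(m/m₀) = −(Q_out/(Q_in−Q_out)) ln(V/V₀).
m = m₀ (V₀/V)^(Q_out/(Q_in−Q_out)) = 57.4 × (649/552.54)^(-3.0000) = 35.422 mg.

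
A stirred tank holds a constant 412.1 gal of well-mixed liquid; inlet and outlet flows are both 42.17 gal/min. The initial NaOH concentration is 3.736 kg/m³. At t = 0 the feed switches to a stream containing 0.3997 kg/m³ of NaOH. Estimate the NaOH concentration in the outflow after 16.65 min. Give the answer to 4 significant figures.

Accumulation = in − out for the solute gives V dC/dt = Q(C_in − C).
Time constant τ = V/Q = 412.1/42.17 = 9.77235 min.
Solution: C(t) = C_in + (C₀ − C_in) e^(−t/τ).
C(16.65) = 0.3997 + (3.736 − 0.3997)·e^(−16.65/9.77235) = 0.3997 + (3.33630)·0.181993 = 1.00688 kg/m³.

1.007 kg/m³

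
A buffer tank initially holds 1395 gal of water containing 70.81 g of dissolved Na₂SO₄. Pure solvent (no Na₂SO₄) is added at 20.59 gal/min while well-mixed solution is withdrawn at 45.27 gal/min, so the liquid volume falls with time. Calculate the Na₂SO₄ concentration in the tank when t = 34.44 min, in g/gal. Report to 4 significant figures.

Let m(t) be the amount of Na₂SO₄. Volume: V(t) = V₀ + (Q_in − Q_out) t = 1395 − 24.6800 t; V(34.44) = 545.021 gal.
No Na₂SO₄ enters, so dm/dt = −Q_out · (m/V).
dm/m = −Q_out dt/(V₀ − 24.6800 t); integrating gives ln(m/m₀) = −(Q_out/(Q_in−Q_out)) ln(V/V₀).
m = m₀ (V₀/V)^(Q_out/(Q_in−Q_out)) = 70.81 × (1395/545.021)^(-1.83428) = 12.6303 g.
C = m/V = 12.6303/545.021 = 0.0231740 g/gal.

0.02317 g/gal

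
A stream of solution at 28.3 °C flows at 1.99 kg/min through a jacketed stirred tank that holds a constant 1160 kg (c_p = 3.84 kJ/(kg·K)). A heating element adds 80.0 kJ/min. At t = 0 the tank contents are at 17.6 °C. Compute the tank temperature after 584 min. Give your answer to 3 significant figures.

31.0 °C

M c_p dT/dt = ṁ c_p (T_in − T) + Q̇.
Rearrange: dT/dt = (T_ss − T)/τ with τ = M/ṁ = 582.91 min and T_ss = T_in + Q̇/(ṁ c_p) = 38.769 °C.
This is linear first-order; T(t) = T_ss + (T₀ − T_ss) e^(−t/τ).
T(584) = 38.769 + (-21.169)·e^(−584/582.91) = 38.769 + (-21.169)·0.36720 = 30.996 °C.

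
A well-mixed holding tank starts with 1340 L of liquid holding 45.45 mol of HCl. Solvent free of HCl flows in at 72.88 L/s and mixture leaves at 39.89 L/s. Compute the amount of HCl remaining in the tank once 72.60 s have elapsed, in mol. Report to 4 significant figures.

13.16 mol

Let m(t) be the amount of HCl. Volume: V(t) = V₀ + (Q_in − Q_out) t = 1340 + 32.9900 t; V(72.60) = 3735.07 L.
Solute balance: dm/dt = 0 − Q_out C = −Q_out m/V(t).
dm/m = −Q_out dt/(V₀ + 32.9900 t); integrating gives ln(m/m₀) = −(Q_out/(Q_in−Q_out)) ln(V/V₀).
m = m₀ (V₀/V)^(Q_out/(Q_in−Q_out)) = 45.45 × (1340/3735.07)^(1.20915) = 13.1591 mol.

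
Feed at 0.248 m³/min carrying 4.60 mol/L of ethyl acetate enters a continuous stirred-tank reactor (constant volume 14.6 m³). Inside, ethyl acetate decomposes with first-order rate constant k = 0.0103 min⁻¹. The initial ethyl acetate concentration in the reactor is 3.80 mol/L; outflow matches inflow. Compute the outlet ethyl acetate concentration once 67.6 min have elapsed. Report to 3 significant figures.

3.01 mol/L

Species balance: V dC/dt = Q C_in − Q C − k V C.
dC/dt = (Q/V) C_in − (Q/V + k) C; effective rate a = Q/V + k = 0.016986 + 0.0103 = 0.027286 min⁻¹.
C_ss = Q C_in/(Q + kV) = 2.8636 mol/L; C(t) = C_ss + (C₀ − C_ss) e^(−a t).
C(67.6) = 2.8636 + (0.93640)·e^(−0.027286·67.6) = 2.8636 + (0.93640)·0.15810 = 3.0116 mol/L.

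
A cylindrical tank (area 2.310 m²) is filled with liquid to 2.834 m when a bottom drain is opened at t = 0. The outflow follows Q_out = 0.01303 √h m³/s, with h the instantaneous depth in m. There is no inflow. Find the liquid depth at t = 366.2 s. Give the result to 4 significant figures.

With no inflow, A dh/dt = −0.01303 √h.
This is separable: 2 d(√h)/dt = −0.01303/A, so √h = √h₀ − (0.01303/(2A)) t.
√h = √2.834 − 0.01303·366.2/(2·2.310) = 1.68345 − 1.03281 = 0.650638.
h = 0.650638² = 0.423330 m.

0.4233 m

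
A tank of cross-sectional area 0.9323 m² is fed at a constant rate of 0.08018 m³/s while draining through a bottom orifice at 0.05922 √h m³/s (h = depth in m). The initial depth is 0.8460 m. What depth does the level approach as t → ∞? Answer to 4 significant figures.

Level balance: A dh/dt = 0.08018 − 0.05922 √h. Setting dh/dt = 0:
Q_in = 0.05922 √h_ss ⇒ √h_ss = 0.08018/0.05922 = 1.35393.
h_ss = 1.35393² = 1.83314 m. (Since h₀ = 0.8460 m < h_ss, the level will rise toward this value.)

1.833 m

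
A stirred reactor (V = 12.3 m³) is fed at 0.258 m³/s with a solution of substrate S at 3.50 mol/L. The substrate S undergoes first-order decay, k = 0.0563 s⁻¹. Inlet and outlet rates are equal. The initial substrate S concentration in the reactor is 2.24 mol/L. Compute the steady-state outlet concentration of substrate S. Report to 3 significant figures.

0.950 mol/L

V dC/dt = Q(C_in − C) − k V C.
Steady state (dC/dt = 0): C_ss = Q C_in/(Q + kV) = C_in/(1 + kV/Q).
C_ss = 0.258·3.50/(0.258 + 0.0563·12.3) = 0.90300/0.95049 = 0.95004 mol/L.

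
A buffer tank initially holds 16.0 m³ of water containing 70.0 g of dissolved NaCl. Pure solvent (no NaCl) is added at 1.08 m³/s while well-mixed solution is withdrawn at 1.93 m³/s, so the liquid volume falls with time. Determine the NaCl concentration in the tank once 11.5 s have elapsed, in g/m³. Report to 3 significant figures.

1.32 g/m³

Let m(t) be the amount of NaCl. Volume: V(t) = V₀ + (Q_in − Q_out) t = 16.0 − 0.85000 t; V(11.5) = 6.2250 m³.
Solute balance: dm/dt = 0 − Q_out C = −Q_out m/V(t).
dm/m = −Q_out dt/(V₀ − 0.85000 t); integrating gives ln(m/m₀) = −(Q_out/(Q_in−Q_out)) ln(V/V₀).
m = m₀ (V₀/V)^(Q_out/(Q_in−Q_out)) = 70.0 × (16.0/6.2250)^(-2.2706) = 8.2073 g.
C = m/V = 8.2073/6.2250 = 1.3184 g/m³.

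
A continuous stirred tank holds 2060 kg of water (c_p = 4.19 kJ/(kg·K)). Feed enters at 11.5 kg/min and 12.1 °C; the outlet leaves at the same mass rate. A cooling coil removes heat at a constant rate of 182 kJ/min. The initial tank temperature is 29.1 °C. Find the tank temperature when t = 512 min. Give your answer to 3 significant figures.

9.51 °C

M c_p dT/dt = ṁ c_p (T_in − T) − Q̇.
Rearrange: dT/dt = (T_ss − T)/τ with τ = M/ṁ = 179.13 min and T_ss = T_in − Q̇/(ṁ c_p) = 8.3229 °C.
Integrating: T(t) = T_ss + (T₀ − T_ss) e^(−t/τ).
T(512) = 8.3229 + (20.777)·e^(−512/179.13) = 8.3229 + (20.777)·0.057369 = 9.5149 °C.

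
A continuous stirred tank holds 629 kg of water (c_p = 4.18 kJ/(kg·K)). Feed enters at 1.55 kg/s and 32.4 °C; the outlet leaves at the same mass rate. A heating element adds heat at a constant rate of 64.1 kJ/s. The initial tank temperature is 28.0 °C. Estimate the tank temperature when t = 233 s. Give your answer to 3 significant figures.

Unsteady energy balance on the tank contents: M c_p dT/dt = ṁ c_p (T_in − T) + 64.1.
Rearrange: dT/dt = (T_ss − T)/τ with τ = M/ṁ = 405.81 s and T_ss = T_in + Q̇/(ṁ c_p) = 42.294 °C.
Integrating: T(t) = T_ss + (T₀ − T_ss) e^(−t/τ).
T(233) = 42.294 + (-14.294)·e^(−233/405.81) = 42.294 + (-14.294)·0.56317 = 34.244 °C.

34.2 °C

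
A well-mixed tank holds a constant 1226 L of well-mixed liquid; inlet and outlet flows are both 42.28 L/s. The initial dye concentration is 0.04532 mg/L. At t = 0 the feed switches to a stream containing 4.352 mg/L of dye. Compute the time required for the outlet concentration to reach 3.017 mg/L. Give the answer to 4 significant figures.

Species balance: V dC/dt = Q(C_in − C) ⇒ τ = V/Q = 28.9972 s.
C(t) = C_in + (C₀ − C_in) e^(−t/τ). Set C = 3.017 and solve for t:
e^(−t/τ) = (C − C_in)/(C₀ − C_in) = (3.017 − 4.352)/(0.04532 − 4.352) = 0.309984
t = −τ ln(…) = 28.9972 × 1.17124 = 33.9625 s.

33.96 s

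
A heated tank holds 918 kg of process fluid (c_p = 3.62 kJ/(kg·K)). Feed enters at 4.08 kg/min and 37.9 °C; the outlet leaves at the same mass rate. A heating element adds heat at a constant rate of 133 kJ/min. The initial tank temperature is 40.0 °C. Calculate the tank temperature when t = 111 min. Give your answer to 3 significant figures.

42.7 °C

M c_p dT/dt = ṁ c_p (T_in − T) + Q̇.
Rearrange: dT/dt = (T_ss − T)/τ with τ = M/ṁ = 225.00 min and T_ss = T_in + Q̇/(ṁ c_p) = 46.905 °C.
T approaches T_ss exponentially: T(t) = T_ss + (T₀ − T_ss) e^(−t/τ).
T(111) = 46.905 + (-6.9050)·e^(−111/225.00) = 46.905 + (-6.9050)·0.61059 = 42.689 °C.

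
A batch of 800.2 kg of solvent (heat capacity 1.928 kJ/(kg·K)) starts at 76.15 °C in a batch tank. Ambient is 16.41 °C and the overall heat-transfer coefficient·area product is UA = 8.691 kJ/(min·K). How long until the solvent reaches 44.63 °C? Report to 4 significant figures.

Unsteady energy balance on the tank contents: M c_p dT/dt = −UA(T − T_amb).
τ = M c_p/UA = 177.515 min; T_ss = T_amb = 16.4100 °C.
T(t) = T_ss + (T₀ − T_ss)e^(−t/τ); set T = 44.63:
t = −τ ln[(T − T_ss)/(T₀ − T_ss)] = −177.515 · ln(0.472380) = 133.131 min.

133.1 min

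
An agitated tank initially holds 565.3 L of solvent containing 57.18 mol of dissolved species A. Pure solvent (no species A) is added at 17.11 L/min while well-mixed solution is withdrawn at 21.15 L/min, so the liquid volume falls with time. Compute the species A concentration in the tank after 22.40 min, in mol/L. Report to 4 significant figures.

0.04832 mol/L

Total volume: dV/dt = Q_in − Q_out = -4.04000 L/min, so V(t) = 565.3 − 4.04000 t and V(22.40) = 474.804 L.
No species A enters, so dm/dt = −Q_out · (m/V).
Separate: dm/m = −Q_out dt/V(t) ⇒ ln(m/m₀) = −(Q_out/(Q_in−Q_out)) ln(V/V₀).
m = m₀ (V₀/V)^(Q_out/(Q_in−Q_out)) = 57.18 × (565.3/474.804)^(-5.23515) = 22.9406 mol.
C = m/V = 22.9406/474.804 = 0.0483160 mol/L.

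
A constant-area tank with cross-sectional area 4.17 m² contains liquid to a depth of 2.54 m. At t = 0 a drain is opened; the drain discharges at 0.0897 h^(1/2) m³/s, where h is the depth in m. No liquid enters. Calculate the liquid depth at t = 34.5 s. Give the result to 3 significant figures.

1.49 m

Unsteady balance on liquid volume: A dh/dt = −0.0897 √h.
This is separable: 2 d(√h)/dt = −0.0897/A, so √h = √h₀ − (0.0897/(2A)) t.
√h = √2.54 − 0.0897·34.5/(2·4.17) = 1.5937 − 0.37106 = 1.2227.
h = 1.2227² = 1.4949 m.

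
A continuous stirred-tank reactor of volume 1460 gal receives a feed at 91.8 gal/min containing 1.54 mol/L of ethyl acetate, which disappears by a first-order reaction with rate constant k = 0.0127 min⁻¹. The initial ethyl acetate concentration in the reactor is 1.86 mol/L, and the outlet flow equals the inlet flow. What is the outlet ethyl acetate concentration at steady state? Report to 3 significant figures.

1.28 mol/L

Accumulation = in − out − consumed: V dC/dt = Q C_in − Q C − k V C.
Steady state (dC/dt = 0): C_ss = Q C_in/(Q + kV) = C_in/(1 + kV/Q).
C_ss = 91.8·1.54/(91.8 + 0.0127·1460) = 141.37/110.34 = 1.2812 mol/L.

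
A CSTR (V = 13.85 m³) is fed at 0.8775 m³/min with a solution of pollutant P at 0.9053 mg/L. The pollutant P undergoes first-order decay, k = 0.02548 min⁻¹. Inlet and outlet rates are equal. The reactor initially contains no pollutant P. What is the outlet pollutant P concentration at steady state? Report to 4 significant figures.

Species balance: V dC/dt = Q C_in − Q C − k V C.
At steady state: 0 = Q C_in − (Q + kV) C_ss, so C_ss = Q C_in/(Q + kV).
C_ss = 0.8775·0.9053/(0.8775 + 0.02548·13.85) = 0.794401/1.23040 = 0.645645 mg/L.

0.6456 mg/L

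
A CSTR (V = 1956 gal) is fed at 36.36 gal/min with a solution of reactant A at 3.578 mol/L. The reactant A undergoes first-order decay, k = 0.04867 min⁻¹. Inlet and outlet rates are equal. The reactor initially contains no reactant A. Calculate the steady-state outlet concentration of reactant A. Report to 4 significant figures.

Species balance: V dC/dt = Q C_in − Q C − k V C.
At steady state: 0 = Q C_in − (Q + kV) C_ss, so C_ss = Q C_in/(Q + kV).
C_ss = 36.36·3.578/(36.36 + 0.04867·1956) = 130.096/131.559 = 0.988884 mol/L.

0.9889 mol/L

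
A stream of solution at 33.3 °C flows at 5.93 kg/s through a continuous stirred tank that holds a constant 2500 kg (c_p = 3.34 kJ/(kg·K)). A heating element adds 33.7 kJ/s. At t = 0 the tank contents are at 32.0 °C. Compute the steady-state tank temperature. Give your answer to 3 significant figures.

35.0 °C

First-law balance (no shaft work): M c_p dT/dt = ṁ c_p (T_in − T) + 33.7.
At steady state dT/dt = 0 ⇒ T_ss = T_in + Q̇/(ṁ c_p) = 33.3 + 33.7/(5.93·3.34) = 35.001 °C.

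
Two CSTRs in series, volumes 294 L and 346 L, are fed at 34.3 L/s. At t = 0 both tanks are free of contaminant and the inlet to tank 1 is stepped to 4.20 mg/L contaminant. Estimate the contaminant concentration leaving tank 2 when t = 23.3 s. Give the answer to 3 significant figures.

2.99 mg/L

Time constants: τᵢ = Vᵢ/Q for each well-mixed tank.
τ₁ = 294/34.3 = 8.5714 s; τ₂ = 346/34.3 = 10.087 s.
Solving the cascade with C₁(0)=C₂(0)=0 gives C₂(t) = C_in[1 − (τ₁ e^(−t/τ₁) − τ₂ e^(−t/τ₂))/(τ₁ − τ₂)].
At t = 23.3: e^(−t/τ₁) = 0.065985, e^(−t/τ₂) = 0.099281.
C₂ = 4.20·[1 − (8.5714·0.065985 − 10.087·0.099281)/(-1.5160)] = 4.20·0.71246 = 2.9923 mg/L.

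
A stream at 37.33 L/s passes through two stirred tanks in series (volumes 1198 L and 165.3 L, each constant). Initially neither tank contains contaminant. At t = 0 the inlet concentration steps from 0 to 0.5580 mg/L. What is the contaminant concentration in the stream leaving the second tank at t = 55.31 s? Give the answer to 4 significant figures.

Each tank obeys Vᵢ dCᵢ/dt = Q(Cᵢ₋₁ − Cᵢ), so τᵢ = Vᵢ/Q.
τ₁ = 1198/37.33 = 32.0922 s; τ₂ = 165.3/37.33 = 4.42807 s.
Tank 1: C₁ = C_in(1 − e^(−t/τ₁)). Tank 2 (τ₁ ≠ τ₂): C₂ = C_in[1 − (τ₁ e^(−t/τ₁) − τ₂ e^(−t/τ₂))/(τ₁ − τ₂)].
At t = 55.31: e^(−t/τ₁) = 0.178445, e^(−t/τ₂) = 3.76125e-06.
C₂ = 0.5580·[1 − (32.0922·0.178445 − 4.42807·3.76125e-06)/(27.6641)] = 0.5580·0.792993 = 0.442490 mg/L.

0.4425 mg/L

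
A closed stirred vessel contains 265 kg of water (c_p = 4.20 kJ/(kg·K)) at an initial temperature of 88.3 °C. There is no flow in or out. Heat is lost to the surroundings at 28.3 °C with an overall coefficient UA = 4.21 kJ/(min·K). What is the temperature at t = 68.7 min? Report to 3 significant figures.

M c_p dT/dt = −UA(T − T_amb).
dT/dt = (T_ss − T)/τ with T_ss = T_amb = 28.300 °C, τ = M c_p/UA = 265·4.20/4.21 = 264.37 min.
This is linear first-order; T(t) = T_ss + (T₀ − T_ss) e^(−t/τ).
T(68.7) = 28.300 + (60.000)·0.77116 = 74.569 °C.

74.6 °C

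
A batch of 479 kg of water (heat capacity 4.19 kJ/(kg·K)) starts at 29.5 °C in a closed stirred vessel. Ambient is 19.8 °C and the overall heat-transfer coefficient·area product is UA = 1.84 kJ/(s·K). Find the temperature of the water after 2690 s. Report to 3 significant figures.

20.6 °C

Heat balance on the well-mixed liquid: M c_p dT/dt = −UA(T − T_amb).
dT/dt = (T_ss − T)/τ with T_ss = T_amb = 19.800 °C, τ = M c_p/UA = 479·4.19/1.84 = 1090.8 s.
T approaches T_ss exponentially: T(t) = T_ss + (T₀ − T_ss) e^(−t/τ).
T(2690) = 19.800 + (9.7000)·0.084911 = 20.624 °C.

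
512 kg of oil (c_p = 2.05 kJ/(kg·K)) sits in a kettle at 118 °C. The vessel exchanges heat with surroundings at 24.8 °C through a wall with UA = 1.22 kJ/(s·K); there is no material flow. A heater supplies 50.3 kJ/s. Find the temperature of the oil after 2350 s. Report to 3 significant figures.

69.4 °C

Lumped-capacitance energy balance: M c_p dT/dt = UA(T_amb − T) + Q̇.
dT/dt = (T_ss − T)/τ with T_ss = T_amb + Q̇/UA = 24.8 + 50.3/1.22 = 66.030 °C, τ = M c_p/UA = 512·2.05/1.22 = 860.33 s.
This is linear first-order; T(t) = T_ss + (T₀ − T_ss) e^(−t/τ).
T(2350) = 66.030 + (51.970)·0.065120 = 69.414 °C.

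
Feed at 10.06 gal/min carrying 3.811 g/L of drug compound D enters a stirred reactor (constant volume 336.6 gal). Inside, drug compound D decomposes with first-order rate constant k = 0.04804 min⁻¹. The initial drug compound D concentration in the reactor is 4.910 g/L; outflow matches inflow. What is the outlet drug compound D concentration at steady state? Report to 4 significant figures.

1.462 g/L

V dC/dt = Q(C_in − C) − k V C.
Steady state (dC/dt = 0): C_ss = Q C_in/(Q + kV) = C_in/(1 + kV/Q).
C_ss = 10.06·3.811/(10.06 + 0.04804·336.6) = 38.3387/26.2303 = 1.46162 g/L.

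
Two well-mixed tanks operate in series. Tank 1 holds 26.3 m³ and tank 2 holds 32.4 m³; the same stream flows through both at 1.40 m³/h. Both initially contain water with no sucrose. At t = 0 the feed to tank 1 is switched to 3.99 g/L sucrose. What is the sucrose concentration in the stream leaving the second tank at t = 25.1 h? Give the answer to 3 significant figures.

1.35 g/L

Time constants: τᵢ = Vᵢ/Q for each well-mixed tank.
τ₁ = 26.3/1.40 = 18.786 h; τ₂ = 32.4/1.40 = 23.143 h.
Tank 1: C₁ = C_in(1 − e^(−t/τ₁)). Tank 2 (τ₁ ≠ τ₂): C₂ = C_in[1 − (τ₁ e^(−t/τ₁) − τ₂ e^(−t/τ₂))/(τ₁ − τ₂)].
At t = 25.1: e^(−t/τ₁) = 0.26286, e^(−t/τ₂) = 0.33805.
C₂ = 3.99·[1 − (18.786·0.26286 − 23.143·0.33805)/(-4.3571)] = 3.99·0.33780 = 1.3478 g/L.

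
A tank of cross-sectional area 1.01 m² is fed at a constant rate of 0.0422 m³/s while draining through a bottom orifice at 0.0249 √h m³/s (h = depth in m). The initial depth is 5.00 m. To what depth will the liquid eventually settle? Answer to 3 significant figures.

2.87 m

Level balance: A dh/dt = 0.0422 − 0.0249 √h. Setting dh/dt = 0:
Q_in = 0.0249 √h_ss ⇒ √h_ss = 0.0422/0.0249 = 1.6948.
h_ss = 1.6948² = 2.8723 m. (Since h₀ = 5.00 m > h_ss, the level will fall toward this value.)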